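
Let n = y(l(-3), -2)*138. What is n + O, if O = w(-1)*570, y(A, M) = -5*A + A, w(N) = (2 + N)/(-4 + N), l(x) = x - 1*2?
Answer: 2646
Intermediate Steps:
l(x) = -2 + x (l(x) = x - 2 = -2 + x)
w(N) = (2 + N)/(-4 + N)
y(A, M) = -4*A
n = 2760 (n = -4*(-2 - 3)*138 = -4*(-5)*138 = 20*138 = 2760)
O = -114 (O = ((2 - 1)/(-4 - 1))*570 = (1/(-5))*570 = -⅕*1*570 = -⅕*570 = -114)
n + O = 2760 - 114 = 2646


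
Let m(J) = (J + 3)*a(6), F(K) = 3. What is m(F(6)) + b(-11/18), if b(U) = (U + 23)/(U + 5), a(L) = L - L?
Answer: 403/79 ≈ 5.1013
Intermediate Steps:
a(L) = 0
m(J) = 0 (m(J) = (J + 3)*0 = (3 + J)*0 = 0)
b(U) = (23 + U)/(5 + U)
m(F(6)) + b(-11/18) = 0 + (23 - 11/18)/(5 - 11/18) = 0 + (403/18)/(79/18) = 0 + (18/79)*(403/18) = 0 + 403/79 = 403/79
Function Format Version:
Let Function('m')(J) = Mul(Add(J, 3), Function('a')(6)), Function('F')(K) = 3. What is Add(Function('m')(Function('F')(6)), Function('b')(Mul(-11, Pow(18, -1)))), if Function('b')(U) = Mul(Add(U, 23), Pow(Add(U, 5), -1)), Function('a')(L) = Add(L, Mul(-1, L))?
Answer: Rational(403, 79) ≈ 5.1013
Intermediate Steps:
Function('a')(L) = 0
Function('m')(J) = 0 (Function('m')(J) = Mul(Add(J, 3), 0) = Mul(Add(3, J), 0) = 0)
Function('b')(U) = Mul(Pow(Add(5, U), -1), Add(23, U)) (Function('b')(U) = Mul(Add(23, U), Pow(Add(5, U), -1)) = Mul(Pow(Add(5, U), -1), Add(23, U)))
Add(Function('m')(Function('F')(6)), Function('b')(Mul(-11, Pow(18, -1)))) = Add(0, Mul(Pow(Add(5, Mul(-11, Pow(18, -1))), -1), Add(23, Mul(-11, Pow(18, -1))))) = Add(0, Mul(Pow(Add(5, Mul(-11, Rational(1, 18))), -1), Add(23, Mul(-11, Rational(1, 18))))) = Add(0, Mul(Pow(Add(5, Rational(-11, 18)), -1), Add(23, Rational(-11, 18)))) = Add(0, Mul(Pow(Rational(79, 18), -1), Rational(403, 18))) = Add(0, Mul(Rational(18, 79), Rational(403, 18))) = Add(0, Rational(403, 79)) = Rational(403, 79)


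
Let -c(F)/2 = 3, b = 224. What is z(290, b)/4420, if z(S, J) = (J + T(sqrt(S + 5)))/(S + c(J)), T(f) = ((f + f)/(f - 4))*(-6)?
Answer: 289/1716780 - sqrt(295)/7296315 ≈ 0.00016598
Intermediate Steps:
c(F) = -6 (c(F) = -2*3 = -6)
T(f) = -12*f/(-4 + f) (T(f) = ((2*f)/(-4 + f))*(-6) = (2*f/(-4 + f))*(-6) = -12*f/(-4 + f))
z(S, J) = (J - 12*sqrt(5 + S)/(-4 + sqrt(5 + S)))/(-6 + S) (z(S, J) = (J - 12*sqrt(S + 5)/(-4 + sqrt(S + 5)))/(S - 6) = (J - 12*sqrt(5 + S)/(-4 + sqrt(5 + S)))/(-6 + S))
z(290, b)/4420 = ((-12*sqrt(5 + 290) + 224*(-4 + sqrt(5 + 290)))/((-6 + 290)*(-4 + sqrt(5 + 290))))/4420 = ((-12*sqrt(295) + 224*(-4 + sqrt(295)))/(284*(-4 + sqrt(295))))*(1/4420) = ((-12*sqrt(295) + (-896 + 224*sqrt(295)))/(284*(-4 + sqrt(295))))*(1/4420) = ((-896 + 212*sqrt(295))/(284*(-4 + sqrt(295))))*(1/4420) = (-896 + 212*sqrt(295))/(1255280*(-4 + sqrt(295)))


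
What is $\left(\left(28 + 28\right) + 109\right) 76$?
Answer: $12540$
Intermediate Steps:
$\left(\left(28 + 28\right) + 109\right) 76 = \left(56 + 109\right) 76 = 165 \cdot 76 = 12540$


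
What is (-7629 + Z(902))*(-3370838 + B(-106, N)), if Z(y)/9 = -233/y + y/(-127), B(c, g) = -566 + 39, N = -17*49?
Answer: 2971929791236665/114554 ≈ 2.5943e+10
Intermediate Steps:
N = -833
B(c, g) = -527
Z(y) = -2097/y - 9*y/127 (Z(y) = 9*(-233/y + y/(-127)) = 9*(-233/y + y*(-1/127)) = 9*(-233/y - y/127) = -2097/y - 9*y/127)
(-7629 + Z(902))*(-3370838 + B(-106, N)) = (-7629 + (-2097/902 - 9/127*902))*(-3370838 - 527) = (-7629 + (-2097*1/902 - 8118/127))*(-3371365) = (-7629 + (-2097/902 - 8118/127))*(-3371365) = (-7629 - 7588755/114554)*(-3371365) = -881521221/114554*(-3371365) = 2971929791236665/114554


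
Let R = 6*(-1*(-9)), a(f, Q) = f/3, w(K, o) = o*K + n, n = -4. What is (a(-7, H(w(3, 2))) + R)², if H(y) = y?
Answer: 24025/9 ≈ 2669.4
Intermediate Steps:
w(K, o) = -4 + K*o (w(K, o) = o*K - 4 = K*o - 4 = -4 + K*o)
a(f, Q) = f/3 (a(f, Q) = f*(⅓) = f/3)
R = 54 (R = 6*9 = 54)
(a(-7, H(w(3, 2))) + R)² = ((⅓)*(-7) + 54)² = (-7/3 + 54)² = (155/3)² = 24025/9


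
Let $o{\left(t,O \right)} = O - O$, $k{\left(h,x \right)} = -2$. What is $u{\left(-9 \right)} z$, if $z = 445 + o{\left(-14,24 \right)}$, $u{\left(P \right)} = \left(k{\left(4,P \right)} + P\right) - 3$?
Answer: $-6230$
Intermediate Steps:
$u{\left(P \right)} = -5 + P$ ($u{\left(P \right)} = \left(-2 + P\right) - 3 = -5 + P$)
$o{\left(t,O \right)} = 0$
$z = 445$ ($z = 445 + 0 = 445$)
$u{\left(-9 \right)} z = \left(-5 - 9\right) 445 = \left(-14\right) 445 = -6230$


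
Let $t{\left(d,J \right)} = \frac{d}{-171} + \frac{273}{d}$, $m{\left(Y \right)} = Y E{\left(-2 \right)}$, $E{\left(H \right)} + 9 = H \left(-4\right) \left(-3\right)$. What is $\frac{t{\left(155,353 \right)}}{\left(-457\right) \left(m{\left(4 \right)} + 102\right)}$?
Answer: $\frac{11329}{181691775} \approx 6.2353 \cdot 10^{-5}$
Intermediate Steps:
$E{\left(H \right)} = -9 + 12 H$ ($E{\left(H \right)} = -9 + H \left(-4\right) \left(-3\right) = -9 + - 4 H \left(-3\right) = -9 + 12 H$)
$m{\left(Y \right)} = - 33 Y$ ($m{\left(Y \right)} = Y \left(-9 + 12 \left(-2\right)\right) = Y \left(-9 - 24\right) = Y \left(-33\right) = - 33 Y$)
$t{\left(d,J \right)} = \frac{273}{d} - \frac{d}{171}$ ($t{\left(d,J \right)} = d \left(- \frac{1}{171}\right) + \frac{273}{d} = - \frac{d}{171} + \frac{273}{d} = \frac{273}{d} - \frac{d}{171}$)
$\frac{t{\left(155,353 \right)}}{\left(-457\right) \left(m{\left(4 \right)} + 102\right)} = \frac{\frac{273}{155} - \frac{155}{171}}{\left(-457\right) \left(\left(-33\right) 4 + 102\right)} = \frac{273 \cdot \frac{1}{155} - \frac{155}{171}}{\left(-457\right) \left(-132 + 102\right)} = \frac{\frac{273}{155} - \frac{155}{171}}{\left(-457\right) \left(-30\right)} = \frac{22658}{26505 \cdot 13710} = \frac{22658}{26505} \cdot \frac{1}{13710} = \frac{11329}{181691775}$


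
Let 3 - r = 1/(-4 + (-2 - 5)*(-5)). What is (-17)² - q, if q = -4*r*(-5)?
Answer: 7119/31 ≈ 229.65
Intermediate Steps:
r = 92/31 (r = 3 - 1/(-4 + (-2 - 5)*(-5)) = 3 - 1/(-4 - 7*(-5)) = 3 - 1/(-4 + 35) = 3 - 1/31 = 92/31 ≈ 2.9677)
q = 1840/31 (q = -4*92/31*(-5) = -368/31*(-5) = 1840/31 ≈ 59.355)
(-17)² - q = (-17)² - 1*1840/31 = 289 - 1840/31 = 7119/31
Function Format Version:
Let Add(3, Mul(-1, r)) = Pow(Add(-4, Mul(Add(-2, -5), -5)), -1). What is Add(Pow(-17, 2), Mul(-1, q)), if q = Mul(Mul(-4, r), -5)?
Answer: Rational(7119, 31) ≈ 229.65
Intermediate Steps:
r = Rational(92, 31) (r = Add(3, Mul(-1, Pow(Add(-4, Mul(Add(-2, -5), -5)), -1))) = Add(3, Mul(-1, Pow(Add(-4, Mul(-7, -5)), -1))) = Add(3, Mul(-1, Pow(Add(-4, 35), -1))) = Add(3, Mul(-1, Pow(31, -1))) = Add(3, Mul(-1, Rational(1, 31))) = Add(3, Rational(-1, 31)) = Rational(92, 31) ≈ 2.9677)
q = Rational(1840, 31) (q = Mul(Mul(-4, Rational(92, 31)), -5) = Mul(Rational(-368, 31), -5) = Rational(1840, 31) ≈ 59.355)
Add(Pow(-17, 2), Mul(-1, q)) = Add(Pow(-17, 2), Mul(-1, Rational(1840, 31))) = Add(289, Rational(-1840, 31)) = Rational(7119, 31)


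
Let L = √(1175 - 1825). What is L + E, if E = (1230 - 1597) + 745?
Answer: 378 + 5*I*√26 ≈ 378.0 + 25.495*I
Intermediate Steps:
E = 378 (E = -367 + 745 = 378)
L = 5*I*√26 (L = √(-650) = 5*I*√26 ≈ 25.495*I)
L + E = 5*I*√26 + 378 = 378 + 5*I*√26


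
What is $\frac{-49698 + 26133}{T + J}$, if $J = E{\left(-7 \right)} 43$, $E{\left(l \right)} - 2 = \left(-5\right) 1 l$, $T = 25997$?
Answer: $- \frac{7855}{9196} \approx -0.85418$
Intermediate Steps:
$E{\left(l \right)} = 2 - 5 l$ ($E{\left(l \right)} = 2 + \left(-5\right) 1 l = 2 - 5 l$)
$J = 1591$ ($J = \left(2 - -35\right) 43 = \left(2 + 35\right) 43 = 37 \cdot 43 = 1591$)
$\frac{-49698 + 26133}{T + J} = \frac{-49698 + 26133}{25997 + 1591} = - \frac{23565}{27588} = \left(-23565\right) \frac{1}{27588} = - \frac{7855}{9196}$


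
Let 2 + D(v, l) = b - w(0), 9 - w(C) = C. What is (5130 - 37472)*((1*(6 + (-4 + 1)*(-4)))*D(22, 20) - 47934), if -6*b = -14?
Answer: 1555326780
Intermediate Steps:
b = 7/3 (b = -⅙*(-14) = 7/3 ≈ 2.3333)
w(C) = 9 - C
D(v, l) = -26/3 (D(v, l) = -2 + (7/3 - (9 - 1*0)) = -2 + (7/3 - (9 + 0)) = -2 + (7/3 - 1*9) = -2 + (7/3 - 9) = -2 - 20/3 = -26/3)
(5130 - 37472)*((1*(6 + (-4 + 1)*(-4)))*D(22, 20) - 47934) = (5130 - 37472)*((1*(6 + (-4 + 1)*(-4)))*(-26/3) - 47934) = -32342*((1*(6 - 3*(-4)))*(-26/3) - 47934) = -32342*((1*(6 + 12))*(-26/3) - 47934) = -32342*((1*18)*(-26/3) - 47934) = -32342*(18*(-26/3) - 47934) = -32342*(-156 - 47934) = -32342*(-48090) = 1555326780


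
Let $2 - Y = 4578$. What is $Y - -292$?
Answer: $-4284$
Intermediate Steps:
$Y = -4576$ ($Y = 2 - 4578 = -4576$)
$Y - -292 = -4576 - -292 = -4576 + 292 = -4284$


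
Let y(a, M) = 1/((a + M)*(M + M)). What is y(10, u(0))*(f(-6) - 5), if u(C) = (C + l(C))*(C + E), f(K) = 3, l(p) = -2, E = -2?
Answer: -1/56 ≈ -0.017857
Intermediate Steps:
u(C) = (-2 + C)**2 (u(C) = (C - 2)*(C - 2) = (-2 + C)*(-2 + C) = (-2 + C)**2)
y(a, M) = 1/(2*M*(M + a)) (y(a, M) = 1/((M + a)*(2*M)) = 1/(2*M*(M + a)))
y(10, u(0))*(f(-6) - 5) = (1/(2*(4 + 0**2 - 4*0)*((4 + 0**2 - 4*0) + 10)))*(3 - 5) = (1/(2*(4 + 0 + 0)*((4 + 0 + 0) + 10)))*(-2) = ((1/2)/(4*(4 + 10)))*(-2) = ((1/2)*(1/4)/14)*(-2) = ((1/2)*(1/4)*(1/14))*(-2) = (1/112)*(-2) = -1/56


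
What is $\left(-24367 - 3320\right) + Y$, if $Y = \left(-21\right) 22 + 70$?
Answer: $-28079$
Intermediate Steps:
$Y = -392$ ($Y = -462 + 70 = -392$)
$\left(-24367 - 3320\right) + Y = \left(-24367 - 3320\right) - 392 = -27687 - 392 = -28079$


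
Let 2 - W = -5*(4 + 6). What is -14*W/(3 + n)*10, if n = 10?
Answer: -560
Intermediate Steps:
W = 52 (W = 2 - (-5)*(4 + 6) = 2 - (-5)*10 = 2 - 1*(-50) = 2 + 50 = 52)
-14*W/(3 + n)*10 = -14*52/(3 + 10)*10 = -14*52/13*10 = -14*52*(1/13)*10 = -56*10 = -14*40 = -560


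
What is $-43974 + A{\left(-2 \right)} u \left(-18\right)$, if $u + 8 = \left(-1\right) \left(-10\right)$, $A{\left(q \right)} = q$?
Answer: $-43902$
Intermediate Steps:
$u = 2$ ($u = -8 - -10 = -8 + 10 = 2$)
$-43974 + A{\left(-2 \right)} u \left(-18\right) = -43974 + \left(-2\right) 2 \left(-18\right) = -43974 - -72 = -43974 + 72 = -43902$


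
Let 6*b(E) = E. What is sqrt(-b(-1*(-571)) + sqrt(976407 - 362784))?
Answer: sqrt(-3426 + 36*sqrt(613623))/6 ≈ 26.233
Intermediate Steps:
b(E) = E/6
sqrt(-b(-1*(-571)) + sqrt(976407 - 362784)) = sqrt(-(-1*(-571))/6 + sqrt(976407 - 362784)) = sqrt(-571/6 + sqrt(613623))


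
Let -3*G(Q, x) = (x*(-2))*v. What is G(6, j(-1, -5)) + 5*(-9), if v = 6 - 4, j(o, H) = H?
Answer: -155/3 ≈ -51.667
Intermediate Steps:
v = 2
G(Q, x) = 4*x/3 (G(Q, x) = -x*(-2)*2/3 = -(-2*x)*2/3 = -(-4)*x/3 = 4*x/3)
G(6, j(-1, -5)) + 5*(-9) = (4/3)*(-5) + 5*(-9) = -20/3 - 45 = -155/3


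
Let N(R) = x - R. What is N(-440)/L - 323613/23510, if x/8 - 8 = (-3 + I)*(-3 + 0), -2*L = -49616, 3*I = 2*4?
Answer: -1002019273/72904510 ≈ -13.744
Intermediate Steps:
I = 8/3 (I = (2*4)/3 = (⅓)*8 = 8/3 ≈ 2.6667)
L = 24808 (L = -½*(-49616) = 24808)
x = 72 (x = 64 + 8*((-3 + 8/3)*(-3 + 0)) = 64 + 8*(-⅓*(-3)) = 64 + 8*1 = 64 + 8 = 72)
N(R) = 72 - R
N(-440)/L - 323613/23510 = (72 - 1*(-440))/24808 - 323613/23510 = (72 + 440)*(1/24808) - 323613*1/23510 = 512*(1/24808) - 323613/23510 = 64/3101 - 323613/23510 = -1002019273/72904510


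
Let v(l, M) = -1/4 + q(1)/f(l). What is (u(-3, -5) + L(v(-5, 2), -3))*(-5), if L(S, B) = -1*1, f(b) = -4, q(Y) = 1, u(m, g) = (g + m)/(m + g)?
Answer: 0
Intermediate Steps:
u(m, g) = 1 (u(m, g) = (g + m)/(g + m) = 1)
v(l, M) = -1/2 (v(l, M) = -1/4 + 1/(-4) = -1*1/4 + 1*(-1/4) = -1/4 - 1/4 = -1/2)
L(S, B) = -1
(u(-3, -5) + L(v(-5, 2), -3))*(-5) = (1 - 1)*(-5) = 0*(-5) = 0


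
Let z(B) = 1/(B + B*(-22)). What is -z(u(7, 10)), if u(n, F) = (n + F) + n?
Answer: 1/504 ≈ 0.0019841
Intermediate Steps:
u(n, F) = F + 2*n (u(n, F) = (F + n) + n = F + 2*n)
z(B) = -1/(21*B) (z(B) = 1/(B - 22*B) = 1/(-21*B) = -1/(21*B))
-z(u(7, 10)) = -(-1)/(21*(10 + 2*7)) = -(-1)/(21*(10 + 14)) = -(-1)/(21*24) = -1*(-1/504) = 1/504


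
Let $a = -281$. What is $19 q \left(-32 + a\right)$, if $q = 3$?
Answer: $-17841$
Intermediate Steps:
$19 q \left(-32 + a\right) = 19 \cdot 3 \left(-32 - 281\right) = 57 \left(-313\right) = -17841$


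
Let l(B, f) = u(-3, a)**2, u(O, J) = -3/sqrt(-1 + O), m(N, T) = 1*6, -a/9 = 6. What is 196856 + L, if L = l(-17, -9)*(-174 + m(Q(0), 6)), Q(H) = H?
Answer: 197234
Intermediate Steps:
a = -54 (a = -9*6 = -54)
m(N, T) = 6
u(O, J) = -3/sqrt(-1 + O)
l(B, f) = -9/4 (l(B, f) = (-3/sqrt(-1 - 3))**2 = (-(-3)*I/2)**2 = (3*I/2)**2 = -9/4)
L = 378 (L = -9*(-174 + 6)/4 = -9/4*(-168) = 378)
196856 + L = 196856 + 378 = 197234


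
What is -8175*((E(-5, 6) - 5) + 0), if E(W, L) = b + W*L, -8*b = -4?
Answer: 564075/2 ≈ 2.8204e+5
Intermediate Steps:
b = ½ (b = -⅛*(-4) = ½ ≈ 0.50000)
E(W, L) = ½ + L*W (E(W, L) = ½ + W*L = ½ + L*W)
-8175*((E(-5, 6) - 5) + 0) = -8175*(((½ + 6*(-5)) - 5) + 0) = -8175*(((½ - 30) - 5) + 0) = -8175*((-59/2 - 5) + 0) = -8175*(-69/2 + 0) = -8175*(-69/2) = 564075/2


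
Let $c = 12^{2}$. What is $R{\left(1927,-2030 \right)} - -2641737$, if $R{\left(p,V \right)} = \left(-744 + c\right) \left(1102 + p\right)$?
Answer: $824337$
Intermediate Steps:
$c = 144$
$R{\left(p,V \right)} = -661200 - 600 p$ ($R{\left(p,V \right)} = \left(-744 + 144\right) \left(1102 + p\right) = - 600 \left(1102 + p\right) = -661200 - 600 p$)
$R{\left(1927,-2030 \right)} - -2641737 = \left(-661200 - 1156200\right) - -2641737 = \left(-661200 - 1156200\right) + 2641737 = -1817400 + 2641737 = 824337$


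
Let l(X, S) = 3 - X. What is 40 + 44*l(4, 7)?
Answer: -4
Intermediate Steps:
40 + 44*l(4, 7) = 40 + 44*(3 - 1*4) = 40 + 44*(3 - 4) = 40 + 44*(-1) = 40 - 44 = -4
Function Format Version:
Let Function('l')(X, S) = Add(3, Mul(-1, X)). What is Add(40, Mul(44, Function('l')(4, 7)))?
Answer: -4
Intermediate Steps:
Add(40, Mul(44, Function('l')(4, 7))) = Add(40, Mul(44, Add(3, Mul(-1, 4)))) = Add(40, Mul(44, Add(3, -4))) = Add(40, Mul(44, -1)) = Add(40, -44) = -4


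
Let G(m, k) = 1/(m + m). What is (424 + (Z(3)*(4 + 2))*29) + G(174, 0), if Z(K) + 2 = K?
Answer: 208105/348 ≈ 598.00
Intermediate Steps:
Z(K) = -2 + K
G(m, k) = 1/(2*m)
(424 + (Z(3)*(4 + 2))*29) + G(174, 0) = (424 + ((-2 + 3)*(4 + 2))*29) + (1/2)/174 = (424 + (1*6)*29) + (1/2)*(1/174) = (424 + 6*29) + 1/348 = (424 + 174) + 1/348 = 598 + 1/348 = 208105/348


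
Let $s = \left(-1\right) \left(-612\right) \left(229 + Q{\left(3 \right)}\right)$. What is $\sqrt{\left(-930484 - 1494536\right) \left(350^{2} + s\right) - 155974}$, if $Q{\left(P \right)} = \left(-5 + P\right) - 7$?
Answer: $i \sqrt{623569798774} \approx 7.8966 \cdot 10^{5} i$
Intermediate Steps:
$Q{\left(P \right)} = -12 + P$
$s = 134640$ ($s = \left(-1\right) \left(-612\right) \left(229 + \left(-12 + 3\right)\right) = 612 \left(229 - 9\right) = 612 \cdot 220 = 134640$)
$\sqrt{\left(-930484 - 1494536\right) \left(350^{2} + s\right) - 155974} = \sqrt{\left(-930484 - 1494536\right) \left(350^{2} + 134640\right) - 155974} = \sqrt{- 2425020 \left(122500 + 134640\right) - 155974} = \sqrt{\left(-2425020\right) 257140 - 155974} = \sqrt{-623569642800 - 155974} = \sqrt{-623569798774} = i \sqrt{623569798774}$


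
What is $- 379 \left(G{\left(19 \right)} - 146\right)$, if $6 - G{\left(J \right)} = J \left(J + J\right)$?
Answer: $326698$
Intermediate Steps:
$G{\left(J \right)} = 6 - 2 J^{2}$ ($G{\left(J \right)} = 6 - J \left(J + J\right) = 6 - J 2 J = 6 - 2 J^{2}$)
$- 379 \left(G{\left(19 \right)} - 146\right) = - 379 \left(\left(6 - 2 \cdot 19^{2}\right) - 146\right) = - 379 \left(\left(6 - 722\right) - 146\right) = - 379 \left(-716 - 146\right) = \left(-379\right) \left(-862\right) = 326698$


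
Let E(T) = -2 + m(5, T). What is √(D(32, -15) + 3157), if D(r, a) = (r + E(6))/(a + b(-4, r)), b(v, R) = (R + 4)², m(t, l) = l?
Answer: √575617777/427 ≈ 56.187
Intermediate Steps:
b(v, R) = (4 + R)²
E(T) = -2 + T
D(r, a) = (4 + r)/(a + (4 + r)²) (D(r, a) = (r + (-2 + 6))/(a + (4 + r)²) = (r + 4)/(a + (4 + r)²) = (4 + r)/(a + (4 + r)²))
√(D(32, -15) + 3157) = √((4 + 32)/(-15 + (4 + 32)²) + 3157) = √(36/(-15 + 36²) + 3157) = √(36/(-15 + 1296) + 3157) = √(36/1281 + 3157) = √((1/1281)*36 + 3157) = √(12/427 + 3157) = √(1348051/427) = √575617777/427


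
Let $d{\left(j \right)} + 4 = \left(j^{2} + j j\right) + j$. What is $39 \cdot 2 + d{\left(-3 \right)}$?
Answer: $89$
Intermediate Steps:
$d{\left(j \right)} = -4 + j + 2 j^{2}$ ($d{\left(j \right)} = -4 + \left(\left(j^{2} + j j\right) + j\right) = -4 + \left(\left(j^{2} + j^{2}\right) + j\right) = -4 + \left(2 j^{2} + j\right) = -4 + \left(j + 2 j^{2}\right) = -4 + j + 2 j^{2}$)
$39 \cdot 2 + d{\left(-3 \right)} = 39 \cdot 2 - \left(7 - 18\right) = 78 - -11 = 78 + 11 = 89$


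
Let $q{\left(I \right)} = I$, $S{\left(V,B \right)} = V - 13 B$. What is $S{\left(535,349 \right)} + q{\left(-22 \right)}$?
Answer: $-4024$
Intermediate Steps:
$S{\left(535,349 \right)} + q{\left(-22 \right)} = \left(535 - 4537\right) - 22 = -4002 - 22 = -4024$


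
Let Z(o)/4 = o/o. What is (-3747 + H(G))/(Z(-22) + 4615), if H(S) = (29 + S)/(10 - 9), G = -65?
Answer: -3783/4619 ≈ -0.81901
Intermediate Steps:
Z(o) = 4 (Z(o) = 4*(o/o) = 4*1 = 4)
H(S) = 29 + S (H(S) = (29 + S)/1 = (29 + S)*1 = 29 + S)
(-3747 + H(G))/(Z(-22) + 4615) = (-3747 + (29 - 65))/(4 + 4615) = (-3747 - 36)/4619 = -3783*1/4619 = -3783/4619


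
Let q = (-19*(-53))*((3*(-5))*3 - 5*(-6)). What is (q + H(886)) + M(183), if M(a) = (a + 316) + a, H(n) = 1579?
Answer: -12844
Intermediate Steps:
M(a) = 316 + 2*a (M(a) = (316 + a) + a = 316 + 2*a)
q = -15105 (q = 1007*(-15*3 + 30) = 1007*(-45 + 30) = 1007*(-15) = -15105)
(q + H(886)) + M(183) = (-15105 + 1579) + (316 + 2*183) = -13526 + (316 + 366) = -13526 + 682 = -12844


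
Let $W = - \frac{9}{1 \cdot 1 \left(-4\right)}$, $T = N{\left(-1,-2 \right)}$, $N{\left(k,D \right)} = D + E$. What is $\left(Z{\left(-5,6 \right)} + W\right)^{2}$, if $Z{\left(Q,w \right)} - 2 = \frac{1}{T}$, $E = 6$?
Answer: $\frac{81}{4} \approx 20.25$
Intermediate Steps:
$N{\left(k,D \right)} = 6 + D$ ($N{\left(k,D \right)} = D + 6 = 6 + D$)
$T = 4$ ($T = 6 - 2 = 4$)
$Z{\left(Q,w \right)} = \frac{9}{4}$ ($Z{\left(Q,w \right)} = 2 + \frac{1}{4} = \frac{9}{4}$)
$W = \frac{9}{4}$ ($W = - \frac{9}{1 \left(-4\right)} = - \frac{9}{-4} = \left(-9\right) \left(- \frac{1}{4}\right) = \frac{9}{4} \approx 2.25$)
$\left(Z{\left(-5,6 \right)} + W\right)^{2} = \left(\frac{9}{4} + \frac{9}{4}\right)^{2} = \left(\frac{9}{2}\right)^{2} = \frac{81}{4}$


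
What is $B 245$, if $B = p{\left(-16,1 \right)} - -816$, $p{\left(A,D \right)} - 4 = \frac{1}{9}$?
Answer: $\frac{1808345}{9} \approx 2.0093 \cdot 10^{5}$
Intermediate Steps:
$p{\left(A,D \right)} = \frac{37}{9}$ ($p{\left(A,D \right)} = 4 + \frac{1}{9} = \frac{37}{9}$)
$B = \frac{7381}{9}$ ($B = \frac{37}{9} - -816 = \frac{37}{9} + 816 = \frac{7381}{9} \approx 820.11$)
$B 245 = \frac{7381}{9} \cdot 245 = \frac{1808345}{9}$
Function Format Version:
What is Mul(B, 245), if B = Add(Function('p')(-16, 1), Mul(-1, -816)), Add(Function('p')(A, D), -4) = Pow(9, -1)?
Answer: Rational(1808345, 9) ≈ 2.0093e+5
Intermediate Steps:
Function('p')(A, D) = Rational(37, 9) (Function('p')(A, D) = Add(4, Pow(9, -1)) = Add(4, Rational(1, 9)) = Rational(37, 9))
B = Rational(7381, 9) (B = Add(Rational(37, 9), Mul(-1, -816)) = Add(Rational(37, 9), 816) = Rational(7381, 9) ≈ 820.11)
Mul(B, 245) = Mul(Rational(7381, 9), 245) = Rational(1808345, 9)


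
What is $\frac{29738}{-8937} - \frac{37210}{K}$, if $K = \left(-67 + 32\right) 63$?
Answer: $\frac{5932744}{437913} \approx 13.548$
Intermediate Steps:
$K = -2205$ ($K = \left(-35\right) 63 = -2205$)
$\frac{29738}{-8937} - \frac{37210}{K} = \frac{29738}{-8937} - \frac{37210}{-2205} = 29738 \left(- \frac{1}{8937}\right) - - \frac{7442}{441} = - \frac{29738}{8937} + \frac{7442}{441} = \frac{5932744}{437913}$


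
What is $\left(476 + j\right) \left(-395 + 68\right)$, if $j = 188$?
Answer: $-217128$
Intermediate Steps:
$\left(476 + j\right) \left(-395 + 68\right) = \left(476 + 188\right) \left(-395 + 68\right) = 664 \left(-327\right) = -217128$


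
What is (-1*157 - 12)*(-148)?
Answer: 25012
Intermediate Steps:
(-1*157 - 12)*(-148) = (-157 - 12)*(-148) = -169*(-148) = 25012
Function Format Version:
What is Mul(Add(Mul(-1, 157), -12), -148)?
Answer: 25012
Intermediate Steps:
Mul(Add(Mul(-1, 157), -12), -148) = Mul(Add(-157, -12), -148) = Mul(-169, -148) = 25012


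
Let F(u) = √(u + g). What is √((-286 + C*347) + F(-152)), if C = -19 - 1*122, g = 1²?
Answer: √(-49213 + I*√151) ≈ 0.028 + 221.84*I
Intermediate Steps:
g = 1
C = -141 (C = -19 - 122 = -141)
F(u) = √(1 + u) (F(u) = √(u + 1) = √(1 + u))
√((-286 + C*347) + F(-152)) = √((-286 - 141*347) + √(1 - 152)) = √((-286 - 48927) + √(-151)) = √(-49213 + I*√151)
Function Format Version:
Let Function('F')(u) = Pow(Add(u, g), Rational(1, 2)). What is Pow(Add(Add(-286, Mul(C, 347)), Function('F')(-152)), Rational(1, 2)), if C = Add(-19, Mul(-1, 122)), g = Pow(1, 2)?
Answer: Pow(Add(-49213, Mul(I, Pow(151, Rational(1, 2)))), Rational(1, 2)) ≈ Add(0.028, Mul(221.84, I))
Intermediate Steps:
g = 1
C = -141 (C = Add(-19, -122) = -141)
Function('F')(u) = Pow(Add(1, u), Rational(1, 2)) (Function('F')(u) = Pow(Add(u, 1), Rational(1, 2)) = Pow(Add(1, u), Rational(1, 2)))
Pow(Add(Add(-286, Mul(C, 347)), Function('F')(-152)), Rational(1, 2)) = Pow(Add(Add(-286, Mul(-141, 347)), Pow(Add(1, -152), Rational(1, 2))), Rational(1, 2)) = Pow(Add(Add(-286, -48927), Pow(-151, Rational(1, 2))), Rational(1, 2)) = Pow(Add(-49213, Mul(I, Pow(151, Rational(1, 2)))), Rational(1, 2))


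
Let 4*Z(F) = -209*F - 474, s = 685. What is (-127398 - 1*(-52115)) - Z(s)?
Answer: -157493/4 ≈ -39373.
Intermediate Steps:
Z(F) = -237/2 - 209*F/4 (Z(F) = (-209*F - 474)/4 = (-474 - 209*F)/4 = -237/2 - 209*F/4)
(-127398 - 1*(-52115)) - Z(s) = (-127398 - 1*(-52115)) - (-237/2 - 209/4*685) = (-127398 + 52115) - (-237/2 - 143165/4) = -75283 - 1*(-143639/4) = -75283 + 143639/4 = -157493/4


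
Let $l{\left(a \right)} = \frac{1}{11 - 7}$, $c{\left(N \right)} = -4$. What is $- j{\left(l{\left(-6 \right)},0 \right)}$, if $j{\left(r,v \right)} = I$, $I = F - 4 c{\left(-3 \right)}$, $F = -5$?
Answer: $-11$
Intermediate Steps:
$I = 11$ ($I = -5 - -16 = -5 + 16 = 11$)
$l{\left(a \right)} = \frac{1}{4}$
$j{\left(r,v \right)} = 11$
$- j{\left(l{\left(-6 \right)},0 \right)} = \left(-1\right) 11 = -11$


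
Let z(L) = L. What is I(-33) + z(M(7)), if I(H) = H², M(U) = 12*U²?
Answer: 1677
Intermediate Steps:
I(-33) + z(M(7)) = (-33)² + 12*7² = 1089 + 12*49 = 1089 + 588 = 1677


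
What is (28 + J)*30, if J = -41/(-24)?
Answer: 3565/4 ≈ 891.25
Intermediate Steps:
J = 41/24 (J = -41*(-1/24) = 41/24 ≈ 1.7083)
(28 + J)*30 = (28 + 41/24)*30 = (713/24)*30 = 3565/4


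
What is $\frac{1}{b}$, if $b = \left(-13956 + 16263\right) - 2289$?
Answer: $\frac{1}{18} \approx 0.055556$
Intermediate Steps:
$b = 18$ ($b = 2307 - 2289 = 18$)
$\frac{1}{b} = \frac{1}{18}$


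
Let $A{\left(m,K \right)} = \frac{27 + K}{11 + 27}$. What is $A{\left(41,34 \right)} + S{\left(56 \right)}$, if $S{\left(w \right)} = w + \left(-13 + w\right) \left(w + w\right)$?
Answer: $\frac{185197}{38} \approx 4873.6$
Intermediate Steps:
$A{\left(m,K \right)} = \frac{27}{38} + \frac{K}{38}$ ($A{\left(m,K \right)} = \frac{27 + K}{38} = \left(27 + K\right) \frac{1}{38} = \frac{27}{38} + \frac{K}{38}$)
$S{\left(w \right)} = w + 2 w \left(-13 + w\right)$ ($S{\left(w \right)} = w + \left(-13 + w\right) 2 w = w + 2 w \left(-13 + w\right)$)
$A{\left(41,34 \right)} + S{\left(56 \right)} = \left(\frac{27}{38} + \frac{1}{38} \cdot 34\right) + 56 \left(-25 + 2 \cdot 56\right) = \left(\frac{27}{38} + \frac{17}{19}\right) + 56 \left(-25 + 112\right) = \frac{61}{38} + 56 \cdot 87 = \frac{61}{38} + 4872 = \frac{185197}{38}$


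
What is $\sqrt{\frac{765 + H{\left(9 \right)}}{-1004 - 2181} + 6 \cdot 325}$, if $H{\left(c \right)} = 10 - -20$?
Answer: $\frac{3 \sqrt{1793987}}{91} \approx 44.156$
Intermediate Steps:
$H{\left(c \right)} = 30$ ($H{\left(c \right)} = 10 + 20 = 30$)
$\sqrt{\frac{765 + H{\left(9 \right)}}{-1004 - 2181} + 6 \cdot 325} = \sqrt{\frac{765 + 30}{-1004 - 2181} + 6 \cdot 325} = \sqrt{\frac{795}{-3185} + 1950} = \sqrt{795 \left(- \frac{1}{3185}\right) + 1950} = \sqrt{- \frac{159}{637} + 1950} = \sqrt{\frac{1241991}{637}} = \frac{3 \sqrt{1793987}}{91}$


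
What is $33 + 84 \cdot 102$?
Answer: $8601$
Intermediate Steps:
$33 + 84 \cdot 102 = 33 + 8568 = 8601$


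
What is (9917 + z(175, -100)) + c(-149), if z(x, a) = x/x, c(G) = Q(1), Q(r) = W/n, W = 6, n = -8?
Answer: 39669/4 ≈ 9917.3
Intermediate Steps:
Q(r) = -¾ (Q(r) = 6/(-8) = 6*(-⅛) = -¾)
c(G) = -¾
z(x, a) = 1
(9917 + z(175, -100)) + c(-149) = (9917 + 1) - ¾ = 9918 - ¾ = 39669/4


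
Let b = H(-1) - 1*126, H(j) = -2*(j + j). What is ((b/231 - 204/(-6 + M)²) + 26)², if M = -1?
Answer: 1187215936/2614689 ≈ 454.06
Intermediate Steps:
H(j) = -4*j
b = -122 (b = -4*(-1) - 1*126 = 4 - 126 = -122)
((b/231 - 204/(-6 + M)²) + 26)² = ((-122/231 - 204/(-6 - 1)²) + 26)² = ((-122*1/231 - 204/((-7)²)) + 26)² = ((-122/231 - 204/49) + 26)² = (-7586/1617 + 26)² = (34456/1617)² = 1187215936/2614689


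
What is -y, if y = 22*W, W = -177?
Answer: 3894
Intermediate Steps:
y = -3894 (y = 22*(-177) = -3894)
-y = -1*(-3894) = 3894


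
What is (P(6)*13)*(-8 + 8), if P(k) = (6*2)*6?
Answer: 0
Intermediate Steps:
P(k) = 72 (P(k) = 12*6 = 72)
(P(6)*13)*(-8 + 8) = (72*13)*(-8 + 8) = 936*0 = 0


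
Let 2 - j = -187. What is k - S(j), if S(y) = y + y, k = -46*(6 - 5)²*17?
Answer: -1160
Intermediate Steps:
j = 189 (j = 2 - 1*(-187) = 2 + 187 = 189)
k = -782 (k = -46*1²*17 = -46*1*17 = -46*17 = -782)
S(y) = 2*y
k - S(j) = -782 - 2*189 = -782 - 1*378 = -782 - 378 = -1160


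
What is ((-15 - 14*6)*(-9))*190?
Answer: 169290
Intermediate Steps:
((-15 - 14*6)*(-9))*190 = ((-15 - 84)*(-9))*190 = -99*(-9)*190 = 891*190 = 169290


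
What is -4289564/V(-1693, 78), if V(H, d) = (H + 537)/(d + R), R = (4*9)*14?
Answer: 624131562/289 ≈ 2.1596e+6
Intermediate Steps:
R = 504 (R = 36*14 = 504)
V(H, d) = (537 + H)/(504 + d) (V(H, d) = (H + 537)/(d + 504) = (537 + H)/(504 + d))
-4289564/V(-1693, 78) = -4289564*(504 + 78)/(537 - 1693) = -4289564/(-1156/582) = -4289564/((1/582)*(-1156)) = -4289564/(-578/291) = -4289564*(-291/578) = 624131562/289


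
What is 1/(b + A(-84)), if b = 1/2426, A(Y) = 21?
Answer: 2426/50947 ≈ 0.047618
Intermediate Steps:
b = 1/2426 ≈ 0.00041220
1/(b + A(-84)) = 1/(1/2426 + 21) = 1/(50947/2426) = 2426/50947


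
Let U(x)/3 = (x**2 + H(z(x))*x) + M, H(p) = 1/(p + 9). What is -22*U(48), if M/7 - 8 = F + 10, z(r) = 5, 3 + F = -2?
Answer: -1108074/7 ≈ -1.5830e+5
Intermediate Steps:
F = -5 (F = -3 - 2 = -5)
H(p) = 1/(9 + p)
M = 91 (M = 56 + 7*(-5 + 10) = 56 + 7*5 = 56 + 35 = 91)
U(x) = 273 + 3*x**2 + 3*x/14 (U(x) = 3*((x**2 + x/(9 + 5)) + 91) = 3*((x**2 + x/14) + 91) = 3*(91 + x**2 + x/14) = 273 + 3*x**2 + 3*x/14)
-22*U(48) = -22*(273 + 3*48**2 + (3/14)*48) = -22*(273 + 3*2304 + 72/7) = -22*(273 + 6912 + 72/7) = -22*50367/7 = -1108074/7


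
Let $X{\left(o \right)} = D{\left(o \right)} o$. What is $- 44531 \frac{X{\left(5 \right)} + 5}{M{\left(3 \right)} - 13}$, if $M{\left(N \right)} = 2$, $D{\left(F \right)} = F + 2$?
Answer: $\frac{1781240}{11} \approx 1.6193 \cdot 10^{5}$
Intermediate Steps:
$D{\left(F \right)} = 2 + F$
$X{\left(o \right)} = o \left(2 + o\right)$ ($X{\left(o \right)} = \left(2 + o\right) o = o \left(2 + o\right)$)
$- 44531 \frac{X{\left(5 \right)} + 5}{M{\left(3 \right)} - 13} = - 44531 \frac{5 \left(2 + 5\right) + 5}{2 - 13} = - 44531 \frac{5 \cdot 7 + 5}{-11} = - 44531 \left(35 + 5\right) \left(- \frac{1}{11}\right) = - 44531 \cdot 40 \left(- \frac{1}{11}\right) = \left(-44531\right) \left(- \frac{40}{11}\right) = \frac{1781240}{11}$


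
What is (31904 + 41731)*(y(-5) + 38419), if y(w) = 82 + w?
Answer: 2834652960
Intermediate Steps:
(31904 + 41731)*(y(-5) + 38419) = (31904 + 41731)*((82 - 5) + 38419) = 73635*(77 + 38419) = 73635*38496 = 2834652960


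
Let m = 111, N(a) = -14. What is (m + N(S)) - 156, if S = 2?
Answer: -59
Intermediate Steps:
(m + N(S)) - 156 = (111 - 14) - 156 = 97 - 156 = -59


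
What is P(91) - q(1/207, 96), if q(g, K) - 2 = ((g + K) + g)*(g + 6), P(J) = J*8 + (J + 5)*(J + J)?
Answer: 755062720/42849 ≈ 17621.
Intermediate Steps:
P(J) = 8*J + 2*J*(5 + J) (P(J) = 8*J + (5 + J)*(2*J) = 8*J + 2*J*(5 + J))
q(g, K) = 2 + (6 + g)*(K + 2*g) (q(g, K) = 2 + ((g + K) + g)*(g + 6) = 2 + ((K + g) + g)*(6 + g) = 2 + (K + 2*g)*(6 + g) = 2 + (6 + g)*(K + 2*g))
P(91) - q(1/207, 96) = 2*91*(9 + 91) - (2 + 2*(1/207)² + 6*96 + 12/207 + 96/207) = 2*91*100 - (2 + 2*(1/207)² + 576 + 12*(1/207) + 96*(1/207)) = 18200 - (2 + 2*(1/42849) + 576 + 4/69 + 32/69) = 18200 - (2 + 2/42849 + 576 + 4/69 + 32/69) = 18200 - 1*24789080/42849 = 18200 - 24789080/42849 = 755062720/42849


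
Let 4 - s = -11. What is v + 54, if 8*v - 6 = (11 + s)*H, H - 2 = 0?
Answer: 245/4 ≈ 61.250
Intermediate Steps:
s = 15 (s = 4 - 1*(-11) = 4 + 11 = 15)
H = 2 (H = 2 + 0 = 2)
v = 29/4 (v = ¾ + ((11 + 15)*2)/8 = ¾ + (26*2)/8 = ¾ + (⅛)*52 = ¾ + 13/2 = 29/4 ≈ 7.2500)
v + 54 = 29/4 + 54 = 245/4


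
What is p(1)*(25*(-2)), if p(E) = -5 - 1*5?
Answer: 500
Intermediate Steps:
p(E) = -10 (p(E) = -5 - 5 = -10)
p(1)*(25*(-2)) = -250*(-2) = -10*(-50) = 500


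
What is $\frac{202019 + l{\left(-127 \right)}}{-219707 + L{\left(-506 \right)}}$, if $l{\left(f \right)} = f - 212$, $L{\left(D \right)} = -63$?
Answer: $- \frac{20168}{21977} \approx -0.91769$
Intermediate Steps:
$l{\left(f \right)} = -212 + f$ ($l{\left(f \right)} = f - 212 = -212 + f$)
$\frac{202019 + l{\left(-127 \right)}}{-219707 + L{\left(-506 \right)}} = \frac{202019 - 339}{-219707 - 63} = \frac{202019 - 339}{-219770} = 201680 \left(- \frac{1}{219770}\right) = - \frac{20168}{21977}$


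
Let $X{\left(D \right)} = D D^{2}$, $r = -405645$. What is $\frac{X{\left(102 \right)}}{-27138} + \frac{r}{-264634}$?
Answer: $- \frac{44970553977}{1196939582} \approx -37.571$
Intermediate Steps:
$X{\left(D \right)} = D^{3}$
$\frac{X{\left(102 \right)}}{-27138} + \frac{r}{-264634} = \frac{102^{3}}{-27138} - \frac{405645}{-264634} = 1061208 \left(- \frac{1}{27138}\right) - - \frac{405645}{264634} = - \frac{176868}{4523} + \frac{405645}{264634} = - \frac{44970553977}{1196939582}$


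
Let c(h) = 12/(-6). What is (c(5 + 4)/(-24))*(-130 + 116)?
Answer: -7/6 ≈ -1.1667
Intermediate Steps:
c(h) = -2 (c(h) = 12*(-1/6) = -2)
(c(5 + 4)/(-24))*(-130 + 116) = (-2/(-24))*(-130 + 116) = -2*(-1/24)*(-14) = (1/12)*(-14) = -7/6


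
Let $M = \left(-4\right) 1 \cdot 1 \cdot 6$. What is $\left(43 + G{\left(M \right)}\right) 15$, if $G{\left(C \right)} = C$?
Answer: $285$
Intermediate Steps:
$M = -24$ ($M = \left(-4\right) 1 \cdot 6 = \left(-4\right) 6 = -24$)
$\left(43 + G{\left(M \right)}\right) 15 = \left(43 - 24\right) 15 = 19 \cdot 15 = 285$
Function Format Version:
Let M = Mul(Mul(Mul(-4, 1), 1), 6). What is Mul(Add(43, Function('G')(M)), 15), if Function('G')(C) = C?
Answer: 285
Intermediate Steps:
M = -24 (M = Mul(Mul(-4, 1), 6) = Mul(-4, 6) = -24)
Mul(Add(43, Function('G')(M)), 15) = Mul(Add(43, -24), 15) = Mul(19, 15) = 285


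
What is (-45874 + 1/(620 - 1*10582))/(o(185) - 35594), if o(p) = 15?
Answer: 456996789/354437998 ≈ 1.2894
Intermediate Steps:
(-45874 + 1/(620 - 1*10582))/(o(185) - 35594) = (-45874 + 1/(620 - 1*10582))/(15 - 35594) = (-45874 + 1/(620 - 10582))/(-35579) = (-45874 + 1/(-9962))*(-1/35579) = (-45874 - 1/9962)*(-1/35579) = -456996789/9962*(-1/35579) = 456996789/354437998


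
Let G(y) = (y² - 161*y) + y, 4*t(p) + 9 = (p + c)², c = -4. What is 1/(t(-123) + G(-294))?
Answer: 1/137506 ≈ 7.2724e-6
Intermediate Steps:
t(p) = -9/4 + (-4 + p)²/4 (t(p) = -9/4 + (p - 4)²/4 = -9/4 + (-4 + p)²/4)
G(y) = y² - 160*y
1/(t(-123) + G(-294)) = 1/((-9/4 + (-4 - 123)²/4) - 294*(-160 - 294)) = 1/((-9/4 + (¼)*(-127)²) - 294*(-454)) = 1/((-9/4 + (¼)*16129) + 133476) = 1/((-9/4 + 16129/4) + 133476) = 1/(4030 + 133476) = 1/137506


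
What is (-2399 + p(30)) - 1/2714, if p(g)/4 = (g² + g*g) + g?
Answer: 13355593/2714 ≈ 4921.0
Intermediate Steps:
p(g) = 4*g + 8*g² (p(g) = 4*((g² + g*g) + g) = 4*((g² + g²) + g) = 4*(2*g² + g) = 4*(g + 2*g²) = 4*g + 8*g²)
(-2399 + p(30)) - 1/2714 = (-2399 + 4*30*(1 + 2*30)) - 1/2714 = (-2399 + 4*30*(1 + 60)) - 1*1/2714 = (-2399 + 4*30*61) - 1/2714 = (-2399 + 7320) - 1/2714 = 4921 - 1/2714 = 13355593/2714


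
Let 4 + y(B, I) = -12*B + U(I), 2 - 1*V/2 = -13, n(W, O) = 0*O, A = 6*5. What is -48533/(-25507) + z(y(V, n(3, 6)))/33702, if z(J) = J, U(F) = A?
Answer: 813569914/429818457 ≈ 1.8928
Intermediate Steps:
A = 30
n(W, O) = 0
U(F) = 30
V = 30 (V = 4 - 2*(-13) = 4 + 26 = 30)
y(B, I) = 26 - 12*B (y(B, I) = -4 + (-12*B + 30) = -4 + (30 - 12*B) = 26 - 12*B)
-48533/(-25507) + z(y(V, n(3, 6)))/33702 = -48533/(-25507) + (26 - 12*30)/33702 = -48533*(-1/25507) + (26 - 360)*(1/33702) = 48533/25507 - 334*1/33702 = 48533/25507 - 167/16851 = 813569914/429818457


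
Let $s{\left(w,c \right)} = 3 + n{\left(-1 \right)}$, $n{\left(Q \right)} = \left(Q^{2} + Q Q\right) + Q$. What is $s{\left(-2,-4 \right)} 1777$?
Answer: $7108$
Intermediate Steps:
$n{\left(Q \right)} = Q + 2 Q^{2}$ ($n{\left(Q \right)} = \left(Q^{2} + Q^{2}\right) + Q = 2 Q^{2} + Q = Q + 2 Q^{2}$)
$s{\left(w,c \right)} = 4$ ($s{\left(w,c \right)} = 3 - \left(1 + 2 \left(-1\right)\right) = 3 - \left(1 - 2\right) = 3 - -1 = 3 + 1 = 4$)
$s{\left(-2,-4 \right)} 1777 = 4 \cdot 1777 = 7108$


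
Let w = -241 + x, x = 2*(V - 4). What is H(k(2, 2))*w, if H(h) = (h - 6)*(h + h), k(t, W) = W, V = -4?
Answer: 4112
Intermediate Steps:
x = -16 (x = 2*(-4 - 4) = 2*(-8) = -16)
H(h) = 2*h*(-6 + h) (H(h) = (-6 + h)*(2*h) = 2*h*(-6 + h))
w = -257 (w = -241 - 16 = -257)
H(k(2, 2))*w = (2*2*(-6 + 2))*(-257) = (2*2*(-4))*(-257) = -16*(-257) = 4112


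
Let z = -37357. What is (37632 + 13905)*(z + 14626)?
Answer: -1171487547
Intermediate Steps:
(37632 + 13905)*(z + 14626) = (37632 + 13905)*(-37357 + 14626) = 51537*(-22731) = -1171487547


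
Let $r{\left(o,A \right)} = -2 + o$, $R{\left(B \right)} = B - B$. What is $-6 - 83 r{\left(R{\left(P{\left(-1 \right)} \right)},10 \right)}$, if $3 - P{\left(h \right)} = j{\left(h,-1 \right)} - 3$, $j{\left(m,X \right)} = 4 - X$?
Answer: $160$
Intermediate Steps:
$P{\left(h \right)} = 1$ ($P{\left(h \right)} = 3 - \left(\left(4 - -1\right) - 3\right) = 3 - \left(\left(4 + 1\right) - 3\right) = 3 - \left(5 - 3\right) = 3 - 2 = 1$)
$R{\left(B \right)} = 0$
$-6 - 83 r{\left(R{\left(P{\left(-1 \right)} \right)},10 \right)} = -6 - 83 \left(-2 + 0\right) = -6 - -166 = -6 + 166 = 160$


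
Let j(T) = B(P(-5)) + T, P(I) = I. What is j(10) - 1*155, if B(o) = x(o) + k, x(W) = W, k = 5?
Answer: -145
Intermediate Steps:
B(o) = 5 + o (B(o) = o + 5 = 5 + o)
j(T) = T (j(T) = (5 - 5) + T = 0 + T = T)
j(10) - 1*155 = 10 - 1*155 = 10 - 155 = -145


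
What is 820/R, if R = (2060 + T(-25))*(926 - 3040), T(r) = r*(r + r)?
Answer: -41/349867 ≈ -0.00011719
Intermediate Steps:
T(r) = 2*r² (T(r) = r*(2*r) = 2*r²)
R = -6997340 (R = (2060 + 2*(-25)²)*(926 - 3040) = (2060 + 2*625)*(-2114) = (2060 + 1250)*(-2114) = 3310*(-2114) = -6997340)
820/R = 820/(-6997340) = 820*(-1/6997340) = -41/349867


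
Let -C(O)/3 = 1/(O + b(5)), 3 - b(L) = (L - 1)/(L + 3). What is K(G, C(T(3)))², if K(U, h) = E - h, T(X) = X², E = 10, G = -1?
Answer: 55696/529 ≈ 105.29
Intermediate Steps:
b(L) = 3 - (-1 + L)/(3 + L) (b(L) = 3 - (L - 1)/(L + 3) = 3 - (-1 + L)/(3 + L))
C(O) = -3/(5/2 + O) (C(O) = -3/(O + 2*(5 + 5)/(3 + 5)) = -3/(O + 2*10/8) = -3/(O + 2*(⅛)*10) = -3/(O + 5/2) = -3/(5/2 + O))
K(U, h) = 10 - h
K(G, C(T(3)))² = (10 - (-6)/(5 + 2*3²))² = (10 - (-6)/(5 + 2*9))² = (10 - (-6)/(5 + 18))² = (10 - (-6)/23)² = (10 - 1*(-6/23))² = (10 + 6/23)² = (236/23)² = 55696/529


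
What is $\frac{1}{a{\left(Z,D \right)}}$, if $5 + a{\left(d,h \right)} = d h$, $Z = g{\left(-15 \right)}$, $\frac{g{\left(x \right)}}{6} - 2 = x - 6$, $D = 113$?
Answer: $- \frac{1}{12887} \approx -7.7598 \cdot 10^{-5}$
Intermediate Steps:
$g{\left(x \right)} = -24 + 6 x$ ($g{\left(x \right)} = 12 + 6 \left(x - 6\right) = 12 + 6 \left(-6 + x\right) = 12 + \left(-36 + 6 x\right) = -24 + 6 x$)
$Z = -114$ ($Z = -24 + 6 \left(-15\right) = -24 - 90 = -114$)
$a{\left(d,h \right)} = -5 + d h$
$\frac{1}{a{\left(Z,D \right)}} = \frac{1}{-5 - 12882} = \frac{1}{-12887} = - \frac{1}{12887}$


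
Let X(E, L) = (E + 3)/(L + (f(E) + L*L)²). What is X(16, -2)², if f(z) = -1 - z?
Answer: 361/27889 ≈ 0.012944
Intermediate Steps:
X(E, L) = (3 + E)/(L + (-1 + L² - E)²) (X(E, L) = (E + 3)/(L + ((-1 - E) + L*L)²) = (3 + E)/(L + ((-1 - E) + L²)²) = (3 + E)/(L + (-1 + L² - E)²))
X(16, -2)² = ((3 + 16)/(-2 + (1 + 16 - 1*(-2)²)²))² = (19/(-2 + (1 + 16 - 1*4)²))² = (19/(-2 + (1 + 16 - 4)²))² = (19/(-2 + 13²))² = (19/(-2 + 169))² = (19/167)² = 361/27889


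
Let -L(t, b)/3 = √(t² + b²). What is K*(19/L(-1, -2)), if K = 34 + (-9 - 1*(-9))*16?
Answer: -646*√5/15 ≈ -96.300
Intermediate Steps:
L(t, b) = -3*√(b² + t²) (L(t, b) = -3*√(t² + b²) = -3*√(b² + t²))
K = 34 (K = 34 + (-9 + 9)*16 = 34 + 0*16 = 34 + 0 = 34)
K*(19/L(-1, -2)) = 34*(19/((-3*√((-2)² + (-1)²)))) = 34*(19/((-3*√(4 + 1)))) = 34*(19/((-3*√5))) = 34*(19*(-√5/15)) = 34*(-19*√5/15) = -646*√5/15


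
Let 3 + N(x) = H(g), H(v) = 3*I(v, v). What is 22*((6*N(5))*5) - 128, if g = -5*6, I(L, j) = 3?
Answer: 3832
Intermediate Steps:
g = -30
H(v) = 9 (H(v) = 3*3 = 9)
N(x) = 6 (N(x) = -3 + 9 = 6)
22*((6*N(5))*5) - 128 = 22*((6*6)*5) - 128 = 22*(36*5) - 128 = 22*180 - 128 = 3960 - 128 = 3832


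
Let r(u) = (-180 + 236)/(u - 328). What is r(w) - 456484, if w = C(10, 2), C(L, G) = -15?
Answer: -22367724/49 ≈ -4.5648e+5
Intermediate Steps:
w = -15
r(u) = 56/(-328 + u)
r(w) - 456484 = 56/(-328 - 15) - 456484 = 56/(-343) - 456484 = 56*(-1/343) - 456484 = -8/49 - 456484 = -22367724/49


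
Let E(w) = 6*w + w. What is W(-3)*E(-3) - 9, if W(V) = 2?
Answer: -51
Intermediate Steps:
E(w) = 7*w
W(-3)*E(-3) - 9 = 2*(7*(-3)) - 9 = 2*(-21) - 9 = -42 - 9 = -51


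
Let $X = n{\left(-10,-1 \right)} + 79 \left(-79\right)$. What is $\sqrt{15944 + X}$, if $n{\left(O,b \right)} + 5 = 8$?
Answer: $\sqrt{9706} \approx 98.519$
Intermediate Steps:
$n{\left(O,b \right)} = 3$ ($n{\left(O,b \right)} = -5 + 8 = 3$)
$X = -6238$ ($X = 3 + 79 \left(-79\right) = 3 - 6241 = -6238$)
$\sqrt{15944 + X} = \sqrt{15944 - 6238} = \sqrt{9706}$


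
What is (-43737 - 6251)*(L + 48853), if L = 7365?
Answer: -2810225384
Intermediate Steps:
(-43737 - 6251)*(L + 48853) = (-43737 - 6251)*(7365 + 48853) = -49988*56218 = -2810225384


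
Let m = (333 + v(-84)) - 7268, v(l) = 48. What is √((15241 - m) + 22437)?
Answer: √44565 ≈ 211.10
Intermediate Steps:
m = -6887 (m = (333 + 48) - 7268 = 381 - 7268 = -6887)
√((15241 - m) + 22437) = √((15241 - 1*(-6887)) + 22437) = √((15241 + 6887) + 22437) = √(22128 + 22437) = √44565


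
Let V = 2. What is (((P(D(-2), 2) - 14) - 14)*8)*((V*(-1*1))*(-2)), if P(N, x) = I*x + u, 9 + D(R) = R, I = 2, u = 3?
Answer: -672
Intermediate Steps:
D(R) = -9 + R
P(N, x) = 3 + 2*x (P(N, x) = 2*x + 3 = 3 + 2*x)
(((P(D(-2), 2) - 14) - 14)*8)*((V*(-1*1))*(-2)) = ((((3 + 2*2) - 14) - 14)*8)*((2*(-1*1))*(-2)) = ((((3 + 4) - 14) - 14)*8)*((2*(-1))*(-2)) = (((7 - 14) - 14)*8)*(-2*(-2)) = ((-7 - 14)*8)*4 = -21*8*4 = -168*4 = -672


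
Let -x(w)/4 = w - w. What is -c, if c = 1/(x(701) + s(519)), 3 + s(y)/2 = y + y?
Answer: -1/2070 ≈ -0.00048309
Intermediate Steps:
s(y) = -6 + 4*y (s(y) = -6 + 2*(y + y) = -6 + 2*(2*y) = -6 + 4*y)
x(w) = 0 (x(w) = -4*(w - w) = -4*0 = 0)
c = 1/2070 (c = 1/(0 + (-6 + 4*519)) = 1/(0 + (-6 + 2076)) = 1/(0 + 2070) = 1/2070 ≈ 0.00048309)
-c = -1*1/2070 = -1/2070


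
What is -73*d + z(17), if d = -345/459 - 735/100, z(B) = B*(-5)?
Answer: 1549643/3060 ≈ 506.42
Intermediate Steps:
z(B) = -5*B
d = -24791/3060 (d = -345*1/459 - 735*1/100 = -115/153 - 147/20 = -24791/3060 ≈ -8.1016)
-73*d + z(17) = -73*(-24791/3060) - 5*17 = 1809743/3060 - 85 = 1549643/3060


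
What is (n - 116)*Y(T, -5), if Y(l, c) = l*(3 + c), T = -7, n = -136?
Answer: -3528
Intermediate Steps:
(n - 116)*Y(T, -5) = (-136 - 116)*(-7*(3 - 5)) = -(-1764)*(-2) = -252*14 = -3528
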